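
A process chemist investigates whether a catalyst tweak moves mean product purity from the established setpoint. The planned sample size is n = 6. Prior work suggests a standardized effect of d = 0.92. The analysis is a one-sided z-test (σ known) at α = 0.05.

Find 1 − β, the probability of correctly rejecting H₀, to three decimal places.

Noncentrality parameter: δ = d·√n = 0.92 × √6 = 2.2535
One-sided α = 0.05 → critical value z_{0.05} = 1.645.
Power = Φ(δ − 1.645) = Φ(0.609) = 0.7286.

Power ≈ 0.729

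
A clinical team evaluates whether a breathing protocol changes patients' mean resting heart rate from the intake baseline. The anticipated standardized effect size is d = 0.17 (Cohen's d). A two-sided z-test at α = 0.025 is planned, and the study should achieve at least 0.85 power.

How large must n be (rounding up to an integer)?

n = 372

Set Φ(δ − 2.241) = 0.85; then δ − 2.241 = Φ⁻¹(0.85) = 1.036, giving δ = 3.278.
(For δ > 0 the lower-tail rejection region contributes negligibly to power, so the one-term inversion is standard.)
δ = d·√n ⇒ n = (δ/d)² = (3.278 / 0.17)² = 371.77.
Rounding up, n = 372.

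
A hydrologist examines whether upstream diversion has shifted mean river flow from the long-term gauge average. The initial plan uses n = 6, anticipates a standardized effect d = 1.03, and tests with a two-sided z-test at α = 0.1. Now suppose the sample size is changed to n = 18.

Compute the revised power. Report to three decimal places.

Power ≈ 0.997

With n = 18: δ = d·√n = 1.03 × √18 = 4.3699. Critical value z_{0.05} = 1.645.
Revised power = Φ(δ − 1.645) + Φ(−δ − 1.645) = Φ(2.725) + Φ(-6.015) = 0.9968 + 0.0000 = 0.9968.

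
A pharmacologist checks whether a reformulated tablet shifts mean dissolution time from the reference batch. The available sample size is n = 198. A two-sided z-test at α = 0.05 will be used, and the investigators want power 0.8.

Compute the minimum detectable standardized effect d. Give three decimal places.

Required noncentrality: δ = z_{0.025} + z_{0.20} = 1.960 + 0.842 = 2.802.
(Lower-tail contribution to power is negligible for δ > 0.)
δ = d·√n ⇒ d = δ/√n = 2.802/√198 = 0.1991.

d ≈ 0.199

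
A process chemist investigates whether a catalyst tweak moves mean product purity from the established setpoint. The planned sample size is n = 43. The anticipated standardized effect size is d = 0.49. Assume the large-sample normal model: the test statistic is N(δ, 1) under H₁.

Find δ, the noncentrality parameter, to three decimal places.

δ ≈ 3.213

The noncentrality parameter scales effect size by the design's sample-size factor: δ = d·√n = 0.49 × √43 = 3.2131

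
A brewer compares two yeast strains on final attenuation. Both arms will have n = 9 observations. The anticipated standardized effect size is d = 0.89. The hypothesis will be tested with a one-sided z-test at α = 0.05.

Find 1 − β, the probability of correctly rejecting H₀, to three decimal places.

Noncentrality parameter: δ = d·√(n/2) = 0.89 × √(9/2) = 1.8880
Critical value for a one-sided test at α = 0.05: z_α = 1.645.
Power = P(Z > 1.645 − δ) = Φ(0.243) = 0.5960.

Power ≈ 0.596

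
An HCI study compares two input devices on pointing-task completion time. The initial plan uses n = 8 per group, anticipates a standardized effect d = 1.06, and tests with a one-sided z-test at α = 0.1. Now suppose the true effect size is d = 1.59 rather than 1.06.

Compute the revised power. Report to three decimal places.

With d = 1.59: δ = d·√(n/2) = 1.59 × √(8/2) = 3.1800. Critical value z_{0.1} = 1.282.
Revised power = P(Z > 1.282 − δ) = Φ(1.898) = 0.9712.

Power ≈ 0.971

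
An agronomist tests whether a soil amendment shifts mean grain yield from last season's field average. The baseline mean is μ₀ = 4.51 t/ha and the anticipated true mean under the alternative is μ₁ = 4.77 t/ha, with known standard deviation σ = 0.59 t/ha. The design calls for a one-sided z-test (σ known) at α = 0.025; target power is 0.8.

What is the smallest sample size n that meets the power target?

n = 41

Standardized effect: d = |μ₁ − μ₀| / σ = |4.77 − 4.51| / 0.59 = 0.4407
Set Φ(δ − 1.960) = 0.8; then δ − 1.960 = Φ⁻¹(0.8) = 0.842, giving δ = 2.802.
δ = d·√n ⇒ n = (δ/d)² = (2.802 / 0.4407)² = 40.42.
Round up to the next whole unit.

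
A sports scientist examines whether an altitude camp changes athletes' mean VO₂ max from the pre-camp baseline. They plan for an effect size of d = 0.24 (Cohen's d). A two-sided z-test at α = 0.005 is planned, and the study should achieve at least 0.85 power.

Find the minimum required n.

n = 257

Set Φ(δ − 2.807) = 0.85; then δ − 2.807 = Φ⁻¹(0.85) = 1.036, giving δ = 3.843.
(For δ > 0 the lower-tail rejection region contributes negligibly to power, so the one-term inversion is standard.)
δ = d·√n ⇒ n = (δ/d)² = (3.843 / 0.24)² = 256.46.
Rounding up, n = 257.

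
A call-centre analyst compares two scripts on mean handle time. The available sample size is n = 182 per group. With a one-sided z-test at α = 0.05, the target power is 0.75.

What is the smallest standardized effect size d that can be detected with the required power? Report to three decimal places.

d ≈ 0.243

Required noncentrality: δ = z_{0.05} + z_{0.25} = 1.645 + 0.674 = 2.319.
δ = d·√(n/2) ⇒ d = δ/√(n/2) = 2.319/√(182/2) = 0.2431.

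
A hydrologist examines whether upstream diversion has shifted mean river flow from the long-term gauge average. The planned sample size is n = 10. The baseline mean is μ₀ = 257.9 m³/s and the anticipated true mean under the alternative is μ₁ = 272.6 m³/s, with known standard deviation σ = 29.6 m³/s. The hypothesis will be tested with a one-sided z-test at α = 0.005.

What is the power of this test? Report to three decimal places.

Standardized effect: d = |μ₁ − μ₀| / σ = |272.6 − 257.9| / 29.6 = 0.4966
Noncentrality parameter: λ = d·√n = 0.4966 × √10 = 1.5705
Critical value for a one-sided test at α = 0.005: z_α = 2.576.
Power = P(Z > 2.576 − λ) = Φ(-1.005) = 0.1574.

Power ≈ 0.157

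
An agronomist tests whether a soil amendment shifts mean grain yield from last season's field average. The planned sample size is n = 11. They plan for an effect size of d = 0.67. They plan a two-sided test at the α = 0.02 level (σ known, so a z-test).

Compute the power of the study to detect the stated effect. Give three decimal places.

Power ≈ 0.459

Noncentrality parameter: δ = d·√n = 0.67 × √11 = 2.2221
Critical value for a two-sided test at α = 0.02: z_{α/2} = 2.326.
Power = Φ(δ − 2.326) + Φ(−δ − 2.326) = Φ(-0.104) + Φ(-4.548) = 0.4585 + 0.0000 = 0.4585.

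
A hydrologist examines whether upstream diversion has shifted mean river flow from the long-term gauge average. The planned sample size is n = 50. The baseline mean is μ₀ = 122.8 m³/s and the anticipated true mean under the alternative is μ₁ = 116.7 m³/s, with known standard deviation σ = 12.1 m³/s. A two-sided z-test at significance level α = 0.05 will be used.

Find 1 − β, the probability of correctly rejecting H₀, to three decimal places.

Power ≈ 0.946

Standardized effect: d = |μ₁ − μ₀| / σ = |116.7 − 122.8| / 12.1 = 0.5041
Noncentrality parameter: λ = d·√n = 0.5041 × √50 = 3.5648
Two-sided α = 0.05 → critical value z_{0.025} = 1.960.
Power = Φ(λ − 1.960) + Φ(−λ − 1.960) = Φ(1.605) + Φ(-5.525) = 0.9457 + 0.0000 = 0.9457.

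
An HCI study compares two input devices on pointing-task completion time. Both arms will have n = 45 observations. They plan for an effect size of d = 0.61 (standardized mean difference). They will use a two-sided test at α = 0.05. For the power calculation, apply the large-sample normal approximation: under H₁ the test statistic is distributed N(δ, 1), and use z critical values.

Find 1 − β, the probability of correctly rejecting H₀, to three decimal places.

Power ≈ 0.825

Noncentrality parameter: δ = d·√(n/2) = 0.61 × √(45/2) = 2.8935
Critical value for a two-sided test at α = 0.05: z_{α/2} = 1.960.
Power = Φ(δ − 1.960) + Φ(−δ − 1.960) = Φ(0.934) + Φ(-4.853) = 0.8247 + 0.0000 = 0.8247.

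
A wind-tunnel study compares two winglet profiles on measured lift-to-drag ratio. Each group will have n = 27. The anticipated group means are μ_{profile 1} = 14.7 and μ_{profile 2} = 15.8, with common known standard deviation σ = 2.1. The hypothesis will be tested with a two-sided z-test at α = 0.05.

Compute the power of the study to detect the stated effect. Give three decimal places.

Power ≈ 0.486

Standardized effect: d = |μ_{profile 1} − μ_{profile 2}| / σ = |14.7 − 15.8| / 2.1 = 0.5238
Noncentrality parameter: δ = d·√(n/2) = 0.5238 × √(27/2) = 1.9246
Critical value for a two-sided test at α = 0.05: z_{α/2} = 1.960.
Power = Φ(δ − 1.960) + Φ(−δ − 1.960) = Φ(-0.035) + Φ(-3.885) = 0.4859 + 0.0001 = 0.4859.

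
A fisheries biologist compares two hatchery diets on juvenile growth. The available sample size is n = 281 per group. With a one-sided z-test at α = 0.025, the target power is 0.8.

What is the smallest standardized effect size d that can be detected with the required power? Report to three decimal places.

d ≈ 0.236

Required noncentrality: δ = z_{0.025} + z_{0.20} = 1.960 + 0.842 = 2.802.
δ = d·√(n/2) ⇒ d = δ/√(n/2) = 2.802/√(281/2) = 0.2364.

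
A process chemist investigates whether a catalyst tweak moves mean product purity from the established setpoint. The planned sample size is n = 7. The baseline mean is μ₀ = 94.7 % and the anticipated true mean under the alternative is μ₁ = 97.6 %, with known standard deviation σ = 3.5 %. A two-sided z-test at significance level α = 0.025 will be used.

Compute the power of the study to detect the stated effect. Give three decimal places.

Standardized effect: d = |μ₁ − μ₀| / σ = |97.6 − 94.7| / 3.5 = 0.8286
Noncentrality parameter: δ = d·√n = 0.8286 × √7 = 2.1922
Critical value for a two-sided test at α = 0.025: z_{α/2} = 2.241.
Power = Φ(δ − 2.241) + Φ(−δ − 2.241) = Φ(-0.049) + Φ(-4.434) = 0.4804 + 0.0000 = 0.4804.

Power ≈ 0.480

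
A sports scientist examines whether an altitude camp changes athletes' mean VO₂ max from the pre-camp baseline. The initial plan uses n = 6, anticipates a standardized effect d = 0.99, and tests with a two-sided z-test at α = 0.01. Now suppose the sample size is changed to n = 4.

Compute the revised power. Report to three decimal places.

Power ≈ 0.276

With n = 4: δ = d·√n = 0.99 × √4 = 1.9800. Critical value z_{0.005} = 2.576.
Revised power = Φ(δ − 2.576) + Φ(−δ − 2.576) = Φ(-0.596) + Φ(-4.556) = 0.2756 + 0.0000 = 0.2756.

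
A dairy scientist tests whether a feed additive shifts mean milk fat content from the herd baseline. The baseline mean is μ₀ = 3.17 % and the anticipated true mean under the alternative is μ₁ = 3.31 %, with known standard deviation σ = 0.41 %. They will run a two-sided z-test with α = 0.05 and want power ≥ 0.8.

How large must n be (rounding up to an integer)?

n = 68

Standardized effect: d = |μ₁ − μ₀| / σ = |3.31 − 3.17| / 0.41 = 0.3415
For power 0.8 need Φ(δ − z_{0.025}) = 0.8, so δ = z_{0.025} + z_{0.20} = 1.960 + 0.842 = 2.802.
(Ignoring the negligible lower-tail rejection probability gives the usual closed-form inversion.)
δ = d·√n ⇒ n = (δ/d)² = (2.802 / 0.3415)² = 67.32.
Round up to the next whole unit.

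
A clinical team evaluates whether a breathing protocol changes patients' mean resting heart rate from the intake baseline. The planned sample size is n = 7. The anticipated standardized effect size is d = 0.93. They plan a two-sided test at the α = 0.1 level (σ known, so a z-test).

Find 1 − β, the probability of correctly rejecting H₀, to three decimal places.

Noncentrality parameter: λ = d·√n = 0.93 × √7 = 2.4605
Two-sided α = 0.1 → critical value z_{0.05} = 1.645.
Power = Φ(λ − 1.645) + Φ(−λ − 1.645) = Φ(0.816) + Φ(-4.105) = 0.7927 + 0.0000 = 0.7927.

Power ≈ 0.793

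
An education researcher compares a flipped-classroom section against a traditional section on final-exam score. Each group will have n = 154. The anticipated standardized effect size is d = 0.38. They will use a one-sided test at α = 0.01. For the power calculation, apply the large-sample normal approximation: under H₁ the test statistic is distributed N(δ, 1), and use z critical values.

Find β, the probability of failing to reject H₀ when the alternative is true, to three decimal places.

β ≈ 0.157

Noncentrality parameter: δ = d·√(n/2) = 0.38 × √(154/2) = 3.3345
Critical value for a one-sided test at α = 0.01: z_α = 2.326.
Power = P(Z > 2.326 − δ) = Φ(1.008) = 0.8433.
Type II error: β = 1 − power = 1 − 0.8433 = 0.1567.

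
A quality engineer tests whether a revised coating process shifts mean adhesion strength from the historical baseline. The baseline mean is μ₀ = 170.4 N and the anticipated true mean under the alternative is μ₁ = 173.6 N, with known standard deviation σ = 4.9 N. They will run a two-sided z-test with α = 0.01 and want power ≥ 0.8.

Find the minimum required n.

n = 28

Standardized effect: d = |μ₁ − μ₀| / σ = |173.6 − 170.4| / 4.9 = 0.6531
For power 0.8 need Φ(δ − z_{0.005}) = 0.8, so δ = z_{0.005} + z_{0.20} = 2.576 + 0.842 = 3.417.
(The Φ(−δ − z_{α/2}) term is vanishingly small for δ > 0 and is dropped in the standard sample-size formula.)
δ = d·√n ⇒ n = (δ/d)² = (3.417 / 0.6531)² = 27.38.
Rounding up, n = 28.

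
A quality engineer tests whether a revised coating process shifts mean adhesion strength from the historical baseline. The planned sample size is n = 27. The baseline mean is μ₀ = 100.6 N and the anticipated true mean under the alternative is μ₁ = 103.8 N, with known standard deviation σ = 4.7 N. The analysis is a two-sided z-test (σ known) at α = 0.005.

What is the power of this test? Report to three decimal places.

Power ≈ 0.768

Standardized effect: d = |μ₁ − μ₀| / σ = |103.8 − 100.6| / 4.7 = 0.6809
Noncentrality parameter: δ = d·√n = 0.6809 × √27 = 3.5378
Two-sided α = 0.005 → critical value z_{0.0025} = 2.807.
Power = Φ(δ − 2.807) + Φ(−δ − 2.807) = Φ(0.731) + Φ(-6.345) = 0.7675 + 0.0000 = 0.7675.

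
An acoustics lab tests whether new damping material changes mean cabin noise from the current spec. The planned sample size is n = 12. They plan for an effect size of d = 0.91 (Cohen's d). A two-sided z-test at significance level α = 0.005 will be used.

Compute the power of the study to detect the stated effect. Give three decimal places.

Power ≈ 0.635

Noncentrality parameter: λ = d·√n = 0.91 × √12 = 3.1523
Critical value for a two-sided test at α = 0.005: z_{α/2} = 2.807.
Power = Φ(λ − 2.807) + Φ(−λ − 2.807) = Φ(0.345) + Φ(-5.959) = 0.6351 + 0.0000 = 0.6351.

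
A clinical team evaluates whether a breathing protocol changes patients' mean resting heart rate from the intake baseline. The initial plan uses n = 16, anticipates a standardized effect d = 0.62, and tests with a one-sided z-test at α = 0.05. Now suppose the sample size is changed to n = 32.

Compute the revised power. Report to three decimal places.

Power ≈ 0.969

With n = 32: δ = d·√n = 0.62 × √32 = 3.5072. Critical value z_{0.05} = 1.645.
Revised power = Φ(δ − 1.645) = Φ(1.862) = 0.9687.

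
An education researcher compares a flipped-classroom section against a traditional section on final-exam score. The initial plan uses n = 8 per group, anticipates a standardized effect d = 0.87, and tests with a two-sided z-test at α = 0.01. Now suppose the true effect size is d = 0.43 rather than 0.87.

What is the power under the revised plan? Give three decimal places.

With d = 0.43: δ = d·√(n/2) = 0.43 × √(8/2) = 0.8600. Critical value z_{0.005} = 2.576.
Revised power = Φ(δ − 2.576) + Φ(−δ − 2.576) = Φ(-1.716) + Φ(-3.436) = 0.0431 + 0.0003 = 0.0434.

Power ≈ 0.043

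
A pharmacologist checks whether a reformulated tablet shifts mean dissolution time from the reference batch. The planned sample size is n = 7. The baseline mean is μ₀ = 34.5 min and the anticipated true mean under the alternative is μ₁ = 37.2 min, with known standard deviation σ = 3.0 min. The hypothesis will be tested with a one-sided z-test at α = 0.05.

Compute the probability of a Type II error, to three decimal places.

Standardized effect: d = |μ₁ − μ₀| / σ = |37.2 − 34.5| / 3.0 = 0.9000
Noncentrality parameter: λ = d·√n = 0.9000 × √7 = 2.3812
One-sided α = 0.05 → critical value z_{0.05} = 1.645.
Power = Φ(λ − 1.645) = Φ(0.736) = 0.7692.
Type II error: β = 1 − power = 1 − 0.7692 = 0.2308.

β ≈ 0.231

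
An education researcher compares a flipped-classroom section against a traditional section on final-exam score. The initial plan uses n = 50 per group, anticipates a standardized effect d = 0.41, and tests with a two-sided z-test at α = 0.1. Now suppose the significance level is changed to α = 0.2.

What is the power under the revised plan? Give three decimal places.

Power ≈ 0.779

δ = d·√(n/2) = 0.41 × √(50/2) = 2.0500 (unchanged). New critical value: z_{0.1} = 1.282.
Revised power = Φ(δ − 1.282) + Φ(−δ − 1.282) = Φ(0.768) + Φ(-3.332) = 0.7789 + 0.0004 = 0.7793.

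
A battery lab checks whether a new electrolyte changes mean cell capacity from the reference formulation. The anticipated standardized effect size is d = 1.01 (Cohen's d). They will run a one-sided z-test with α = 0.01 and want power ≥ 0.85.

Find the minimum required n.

Set Φ(δ − 2.326) = 0.85; then δ − 2.326 = Φ⁻¹(0.85) = 1.036, giving δ = 3.363.
δ = d·√n ⇒ n = (δ/d)² = (3.363 / 1.01)² = 11.09.
Rounding up, n = 12.

n = 12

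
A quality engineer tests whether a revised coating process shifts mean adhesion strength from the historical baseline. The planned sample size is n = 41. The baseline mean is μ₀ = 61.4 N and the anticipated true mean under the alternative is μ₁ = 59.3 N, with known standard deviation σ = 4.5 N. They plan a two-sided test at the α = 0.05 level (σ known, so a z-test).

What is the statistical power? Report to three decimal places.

Standardized effect: d = |μ₁ − μ₀| / σ = |59.3 − 61.4| / 4.5 = 0.4667
Noncentrality parameter: δ = d·√n = 0.4667 × √41 = 2.9881
Two-sided α = 0.05 → critical value z_{0.025} = 1.960.
Power = Φ(δ − 1.960) + Φ(−δ − 1.960) = Φ(1.028) + Φ(-4.948) = 0.8481 + 0.0000 = 0.8481.

Power ≈ 0.848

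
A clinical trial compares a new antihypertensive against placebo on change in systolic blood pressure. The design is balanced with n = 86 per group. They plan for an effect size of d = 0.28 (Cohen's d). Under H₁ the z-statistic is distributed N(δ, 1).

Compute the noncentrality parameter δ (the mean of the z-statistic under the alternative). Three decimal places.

δ ≈ 1.836

The noncentrality parameter scales effect size by the design's sample-size factor: δ = d·√(n/2) = 0.28 × √(86/2) = 1.8361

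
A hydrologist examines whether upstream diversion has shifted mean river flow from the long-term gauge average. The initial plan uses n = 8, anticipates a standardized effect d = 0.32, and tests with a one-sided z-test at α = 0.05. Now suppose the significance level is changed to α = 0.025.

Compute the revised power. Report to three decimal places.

δ = d·√n = 0.32 × √8 = 0.9051 (unchanged). New critical value: z_{0.025} = 1.960.
Revised power = Φ(δ − 1.960) = Φ(-1.055) = 0.1457.

Power ≈ 0.146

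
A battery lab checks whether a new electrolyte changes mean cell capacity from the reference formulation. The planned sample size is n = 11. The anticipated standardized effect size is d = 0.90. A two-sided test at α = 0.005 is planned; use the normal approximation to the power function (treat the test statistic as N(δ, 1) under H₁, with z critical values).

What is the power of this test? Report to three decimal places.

Noncentrality parameter: δ = d·√n = 0.90 × √11 = 2.9850
Two-sided α = 0.005 → critical value z_{0.0025} = 2.807.
Power = Φ(δ − 2.807) + Φ(−δ − 2.807) = Φ(0.178) + Φ(-5.792) = 0.5706 + 0.0000 = 0.5706.

Power ≈ 0.571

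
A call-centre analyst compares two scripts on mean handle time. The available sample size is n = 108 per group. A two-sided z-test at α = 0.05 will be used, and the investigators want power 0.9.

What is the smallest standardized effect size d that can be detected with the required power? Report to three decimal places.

Need Φ(δ − 1.960) = 0.9, so δ = 1.960 + 1.282 = 3.242.
(The second rejection-region term Φ(−δ − z_{α/2}) is negligible and dropped.)
δ = d·√(n/2) ⇒ d = δ/√(n/2) = 3.242/√(108/2) = 0.4411.

d ≈ 0.441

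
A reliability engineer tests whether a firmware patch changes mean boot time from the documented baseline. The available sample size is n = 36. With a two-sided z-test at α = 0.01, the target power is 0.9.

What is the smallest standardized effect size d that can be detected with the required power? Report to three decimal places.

Need Φ(δ − 2.576) = 0.9, so δ = 2.576 + 1.282 = 3.857.
(Lower-tail contribution to power is negligible for δ > 0.)
δ = d·√n ⇒ d = δ/√n = 3.857/√36 = 0.6429.

d ≈ 0.643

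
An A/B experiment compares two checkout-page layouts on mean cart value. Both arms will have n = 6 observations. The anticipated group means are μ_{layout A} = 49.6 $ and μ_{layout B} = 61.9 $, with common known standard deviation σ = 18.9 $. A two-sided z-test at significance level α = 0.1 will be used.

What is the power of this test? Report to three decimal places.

Standardized effect: d = |μ_{layout A} − μ_{layout B}| / σ = |49.6 − 61.9| / 18.9 = 0.6508
Noncentrality parameter: δ = d·√(n/2) = 0.6508 × √(6/2) = 1.1272
Critical value for a two-sided test at α = 0.1: z_{α/2} = 1.645.
Power = Φ(δ − 1.645) + Φ(−δ − 1.645) = Φ(-0.518) + Φ(-2.772) = 0.3024 + 0.0028 = 0.3051.

Power ≈ 0.305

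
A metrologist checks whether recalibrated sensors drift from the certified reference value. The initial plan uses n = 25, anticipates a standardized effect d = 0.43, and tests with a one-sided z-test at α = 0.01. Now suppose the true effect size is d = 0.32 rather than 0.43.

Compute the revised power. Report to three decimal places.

Power ≈ 0.234

With d = 0.32: δ = d·√n = 0.32 × √25 = 1.6000. Critical value z_{0.01} = 2.326.
Revised power = Φ(δ − 2.326) = Φ(-0.726) = 0.2338.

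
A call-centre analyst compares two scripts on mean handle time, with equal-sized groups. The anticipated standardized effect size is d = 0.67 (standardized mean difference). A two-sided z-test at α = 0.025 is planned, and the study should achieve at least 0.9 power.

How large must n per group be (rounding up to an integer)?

For power 0.9 need Φ(δ − z_{0.0125}) = 0.9, so δ = z_{0.0125} + z_{0.10} = 2.241 + 1.282 = 3.523.
(Ignoring the negligible lower-tail rejection probability gives the usual closed-form inversion.)
δ = d·√(n/2) ⇒ n = 2(δ/d)² = 2 × (3.523 / 0.67)² = 55.30.
Round up to the next whole unit.

n = 56 per group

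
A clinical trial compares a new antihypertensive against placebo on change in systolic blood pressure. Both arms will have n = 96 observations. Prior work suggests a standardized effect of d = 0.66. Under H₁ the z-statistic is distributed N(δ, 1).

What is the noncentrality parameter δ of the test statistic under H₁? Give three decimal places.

The noncentrality parameter scales effect size by the design's sample-size factor: δ = d·√(n/2) = 0.66 × √(96/2) = 4.5726

δ ≈ 4.573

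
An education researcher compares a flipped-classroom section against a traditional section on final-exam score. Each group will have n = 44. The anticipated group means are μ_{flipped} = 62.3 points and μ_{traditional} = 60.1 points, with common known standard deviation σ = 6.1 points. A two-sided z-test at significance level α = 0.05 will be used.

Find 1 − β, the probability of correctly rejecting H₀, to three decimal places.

Power ≈ 0.394

Standardized effect: d = |μ_{flipped} − μ_{traditional}| / σ = |62.3 − 60.1| / 6.1 = 0.3607
Noncentrality parameter: λ = d·√(n/2) = 0.3607 × √(44/2) = 1.6916
Critical value for a two-sided test at α = 0.05: z_{α/2} = 1.960.
Power = Φ(λ − 1.960) + Φ(−λ − 1.960) = Φ(-0.268) + Φ(-3.652) = 0.3942 + 0.0001 = 0.3943.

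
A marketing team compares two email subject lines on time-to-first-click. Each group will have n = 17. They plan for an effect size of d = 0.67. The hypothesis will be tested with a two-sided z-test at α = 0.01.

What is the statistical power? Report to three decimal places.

Noncentrality parameter: δ = d·√(n/2) = 0.67 × √(17/2) = 1.9534
Two-sided α = 0.01 → critical value z_{0.005} = 2.576.
Power = Φ(δ − 2.576) + Φ(−δ − 2.576) = Φ(-0.622) + Φ(-4.529) = 0.2668 + 0.0000 = 0.2668.

Power ≈ 0.267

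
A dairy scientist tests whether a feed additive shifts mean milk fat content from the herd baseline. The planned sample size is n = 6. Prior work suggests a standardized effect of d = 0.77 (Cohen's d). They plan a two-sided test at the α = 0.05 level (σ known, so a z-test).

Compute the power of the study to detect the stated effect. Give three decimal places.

Power ≈ 0.471

Noncentrality parameter: δ = d·√n = 0.77 × √6 = 1.8861
Critical value for a two-sided test at α = 0.05: z_{α/2} = 1.960.
Power = Φ(δ − 1.960) + Φ(−δ − 1.960) = Φ(-0.074) + Φ(-3.846) = 0.4706 + 0.0001 = 0.4706.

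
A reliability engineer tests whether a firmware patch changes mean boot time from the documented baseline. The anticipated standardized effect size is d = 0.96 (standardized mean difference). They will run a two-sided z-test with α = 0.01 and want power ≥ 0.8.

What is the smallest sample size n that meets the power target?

For power 0.8 need Φ(δ − z_{0.005}) = 0.8, so δ = z_{0.005} + z_{0.20} = 2.576 + 0.842 = 3.417.
(For δ > 0 the lower-tail rejection region contributes negligibly to power, so the one-term inversion is standard.)
δ = d·√n ⇒ n = (δ/d)² = (3.417 / 0.96)² = 12.67.
Rounding up, n = 13.

n = 13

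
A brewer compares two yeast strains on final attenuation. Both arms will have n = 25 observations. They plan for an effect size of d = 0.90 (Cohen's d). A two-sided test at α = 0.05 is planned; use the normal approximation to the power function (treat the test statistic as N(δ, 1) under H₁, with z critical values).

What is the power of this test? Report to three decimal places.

Noncentrality parameter: δ = d·√(n/2) = 0.90 × √(25/2) = 3.1820
Critical value for a two-sided test at α = 0.05: z_{α/2} = 1.960.
Power = Φ(δ − 1.960) + Φ(−δ − 1.960) = Φ(1.222) + Φ(-5.142) = 0.8891 + 0.0000 = 0.8891.

Power ≈ 0.889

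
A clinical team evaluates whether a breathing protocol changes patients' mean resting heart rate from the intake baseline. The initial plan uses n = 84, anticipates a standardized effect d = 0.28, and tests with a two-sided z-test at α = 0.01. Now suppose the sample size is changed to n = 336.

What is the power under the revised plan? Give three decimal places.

With n = 336: δ = d·√n = 0.28 × √336 = 5.1325. Critical value z_{0.005} = 2.576.
Revised power = Φ(δ − 2.576) + Φ(−δ − 2.576) = Φ(2.557) + Φ(-7.708) = 0.9947 + 0.0000 = 0.9947.

Power ≈ 0.995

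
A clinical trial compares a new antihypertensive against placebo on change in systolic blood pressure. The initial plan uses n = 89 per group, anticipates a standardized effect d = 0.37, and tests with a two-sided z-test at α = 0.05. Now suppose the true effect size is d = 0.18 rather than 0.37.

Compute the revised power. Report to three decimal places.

Power ≈ 0.225

With d = 0.18: δ = d·√(n/2) = 0.18 × √(89/2) = 1.2007. Critical value z_{0.025} = 1.960.
Revised power = Φ(δ − 1.960) + Φ(−δ − 1.960) = Φ(-0.759) + Φ(-3.161) = 0.2239 + 0.0008 = 0.2246.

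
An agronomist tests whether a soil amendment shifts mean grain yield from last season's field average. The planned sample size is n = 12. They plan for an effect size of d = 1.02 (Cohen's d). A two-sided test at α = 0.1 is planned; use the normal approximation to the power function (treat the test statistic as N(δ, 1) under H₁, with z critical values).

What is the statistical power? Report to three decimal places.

Noncentrality parameter: δ = d·√n = 1.02 × √12 = 3.5334
Two-sided α = 0.1 → critical value z_{0.05} = 1.645.
Power = Φ(δ − 1.645) + Φ(−δ − 1.645) = Φ(1.889) + Φ(-5.178) = 0.9705 + 0.0000 = 0.9705.

Power ≈ 0.971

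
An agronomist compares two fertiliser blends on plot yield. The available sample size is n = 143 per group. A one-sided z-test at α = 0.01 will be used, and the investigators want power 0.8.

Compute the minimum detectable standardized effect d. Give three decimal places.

d ≈ 0.375

Need Φ(δ − 2.326) = 0.8, so δ = 2.326 + 0.842 = 3.168.
δ = d·√(n/2) ⇒ d = δ/√(n/2) = 3.168/√(143/2) = 0.3747.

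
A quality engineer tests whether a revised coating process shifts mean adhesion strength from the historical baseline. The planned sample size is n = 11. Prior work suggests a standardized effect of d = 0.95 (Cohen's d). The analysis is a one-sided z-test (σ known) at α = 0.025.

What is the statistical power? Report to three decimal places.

Noncentrality parameter: δ = d·√n = 0.95 × √11 = 3.1508
One-sided α = 0.025 → critical value z_{0.025} = 1.960.
Power = Φ(δ − 1.960) = Φ(1.191) = 0.8831.

Power ≈ 0.883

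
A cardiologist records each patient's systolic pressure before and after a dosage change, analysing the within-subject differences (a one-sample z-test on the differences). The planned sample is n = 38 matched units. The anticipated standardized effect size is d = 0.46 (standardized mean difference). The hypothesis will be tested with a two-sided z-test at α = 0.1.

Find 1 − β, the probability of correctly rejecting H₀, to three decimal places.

Noncentrality parameter: δ = d·√n = 0.46 × √38 = 2.8356
Critical value for a two-sided test at α = 0.1: z_{α/2} = 1.645.
Power = Φ(δ − 1.645) + Φ(−δ − 1.645) = Φ(1.191) + Φ(-4.480) = 0.8831 + 0.0000 = 0.8831.

Power ≈ 0.883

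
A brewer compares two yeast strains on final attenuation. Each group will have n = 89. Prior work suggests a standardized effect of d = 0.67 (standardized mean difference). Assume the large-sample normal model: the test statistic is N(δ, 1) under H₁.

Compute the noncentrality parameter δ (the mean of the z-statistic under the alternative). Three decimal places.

δ ≈ 4.469

δ = d·√(n/2) = 0.67 × √(89/2) = 4.4695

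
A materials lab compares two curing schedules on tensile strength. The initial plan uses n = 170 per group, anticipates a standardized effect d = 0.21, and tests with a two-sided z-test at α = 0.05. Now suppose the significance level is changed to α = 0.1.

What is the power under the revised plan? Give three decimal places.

Power ≈ 0.615

δ = d·√(n/2) = 0.21 × √(170/2) = 1.9361 (unchanged). New critical value: z_{0.05} = 1.645.
Revised power = Φ(δ − 1.645) + Φ(−δ − 1.645) = Φ(0.291) + Φ(-3.581) = 0.6146 + 0.0002 = 0.6147.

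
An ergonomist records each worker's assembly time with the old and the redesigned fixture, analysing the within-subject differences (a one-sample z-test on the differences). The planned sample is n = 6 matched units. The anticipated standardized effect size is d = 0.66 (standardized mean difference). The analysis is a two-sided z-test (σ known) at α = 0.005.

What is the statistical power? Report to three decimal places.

Noncentrality parameter: δ = d·√n = 0.66 × √6 = 1.6167
Critical value for a two-sided test at α = 0.005: z_{α/2} = 2.807.
Power = Φ(δ − 2.807) + Φ(−δ − 2.807) = Φ(-1.190) + Φ(-4.424) = 0.1170 + 0.0000 = 0.1170.

Power ≈ 0.117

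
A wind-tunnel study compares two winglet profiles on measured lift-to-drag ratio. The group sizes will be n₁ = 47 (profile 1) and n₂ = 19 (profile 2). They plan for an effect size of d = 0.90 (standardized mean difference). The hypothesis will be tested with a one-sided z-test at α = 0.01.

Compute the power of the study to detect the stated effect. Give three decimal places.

Noncentrality parameter: δ = d / √(1/n₁ + 1/n₂) = 0.90 / √(1/47 + 1/19) = 3.3105
One-sided α = 0.01 → critical value z_{0.01} = 2.326.
Power = P(Z > 2.326 − δ) = Φ(0.984) = 0.8375.

Power ≈ 0.837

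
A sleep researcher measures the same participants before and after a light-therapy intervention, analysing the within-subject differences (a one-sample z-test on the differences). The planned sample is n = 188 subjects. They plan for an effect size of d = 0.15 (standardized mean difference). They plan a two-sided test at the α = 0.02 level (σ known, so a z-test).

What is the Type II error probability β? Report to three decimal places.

Noncentrality parameter: δ = d·√n = 0.15 × √188 = 2.0567
Critical value for a two-sided test at α = 0.02: z_{α/2} = 2.326.
Power = Φ(δ − 2.326) + Φ(−δ − 2.326) = Φ(-0.270) + Φ(-4.383) = 0.3937 + 0.0000 = 0.3937.
Type II error: β = 1 − power = 1 − 0.3937 = 0.6063.

β ≈ 0.606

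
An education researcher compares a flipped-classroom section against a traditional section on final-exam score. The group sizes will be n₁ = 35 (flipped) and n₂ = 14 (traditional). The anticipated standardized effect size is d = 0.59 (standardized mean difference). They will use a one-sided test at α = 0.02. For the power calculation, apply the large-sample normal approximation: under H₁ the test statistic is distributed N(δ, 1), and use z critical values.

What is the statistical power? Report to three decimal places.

Noncentrality parameter: δ = d / √(1/n₁ + 1/n₂) = 0.59 / √(1/35 + 1/14) = 1.8657
Critical value for a one-sided test at α = 0.02: z_α = 2.054.
Power = Φ(δ − 2.054) = Φ(-0.188) = 0.4254.

Power ≈ 0.425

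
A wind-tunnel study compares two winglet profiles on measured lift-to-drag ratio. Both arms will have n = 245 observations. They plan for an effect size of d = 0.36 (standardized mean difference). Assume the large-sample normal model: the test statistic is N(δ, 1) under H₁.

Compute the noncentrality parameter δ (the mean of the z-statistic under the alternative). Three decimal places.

The noncentrality parameter scales effect size by the design's sample-size factor: δ = d·√(n/2) = 0.36 × √(245/2) = 3.9845

δ ≈ 3.984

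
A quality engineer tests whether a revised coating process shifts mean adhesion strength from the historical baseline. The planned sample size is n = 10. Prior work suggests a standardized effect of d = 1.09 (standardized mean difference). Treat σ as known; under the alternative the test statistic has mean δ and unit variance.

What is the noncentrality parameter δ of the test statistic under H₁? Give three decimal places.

δ ≈ 3.447

The noncentrality parameter scales effect size by the design's sample-size factor: δ = d·√n = 1.09 × √10 = 3.4469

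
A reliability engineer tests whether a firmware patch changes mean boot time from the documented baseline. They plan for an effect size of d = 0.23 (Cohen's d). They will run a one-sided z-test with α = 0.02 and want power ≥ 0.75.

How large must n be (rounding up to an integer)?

For power 0.75 need Φ(δ − z_{0.02}) = 0.75, so δ = z_{0.02} + z_{0.25} = 2.054 + 0.674 = 2.728.
δ = d·√n ⇒ n = (δ/d)² = (2.728 / 0.23)² = 140.70.
Rounding up, n = 141.

n = 141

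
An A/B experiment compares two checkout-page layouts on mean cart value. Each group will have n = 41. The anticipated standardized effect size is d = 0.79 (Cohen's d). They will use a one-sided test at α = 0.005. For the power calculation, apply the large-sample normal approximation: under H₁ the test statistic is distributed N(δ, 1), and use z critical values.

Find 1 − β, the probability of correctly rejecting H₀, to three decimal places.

Noncentrality parameter: δ = d·√(n/2) = 0.79 × √(41/2) = 3.5769
One-sided α = 0.005 → critical value z_{0.005} = 2.576.
Power = P(Z > 2.576 − δ) = Φ(1.001) = 0.8416.

Power ≈ 0.842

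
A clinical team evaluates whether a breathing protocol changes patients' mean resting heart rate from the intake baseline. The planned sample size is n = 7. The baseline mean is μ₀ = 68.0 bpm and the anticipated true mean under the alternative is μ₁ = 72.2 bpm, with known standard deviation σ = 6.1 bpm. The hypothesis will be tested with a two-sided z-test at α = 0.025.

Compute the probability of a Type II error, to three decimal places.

Standardized effect: d = |μ₁ − μ₀| / σ = |72.2 − 68.0| / 6.1 = 0.6885
Noncentrality parameter: δ = d·√n = 0.6885 × √7 = 1.8217
Critical value for a two-sided test at α = 0.025: z_{α/2} = 2.241.
Power = Φ(δ − 2.241) + Φ(−δ − 2.241) = Φ(-0.420) + Φ(-4.063) = 0.3373 + 0.0000 = 0.3374.
Type II error: β = 1 − power = 1 − 0.3374 = 0.6626.

β ≈ 0.663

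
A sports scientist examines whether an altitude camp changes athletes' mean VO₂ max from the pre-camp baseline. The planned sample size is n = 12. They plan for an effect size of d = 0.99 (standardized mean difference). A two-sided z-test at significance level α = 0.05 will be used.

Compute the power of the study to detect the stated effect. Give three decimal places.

Power ≈ 0.929

Noncentrality parameter: λ = d·√n = 0.99 × √12 = 3.4295
Two-sided α = 0.05 → critical value z_{0.025} = 1.960.
Power = Φ(λ − 1.960) + Φ(−λ − 1.960) = Φ(1.469) + Φ(-5.389) = 0.9292 + 0.0000 = 0.9292.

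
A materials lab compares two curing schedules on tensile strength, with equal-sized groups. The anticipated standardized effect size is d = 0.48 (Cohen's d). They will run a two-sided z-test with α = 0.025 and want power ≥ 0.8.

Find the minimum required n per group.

n = 83 per group

For power 0.8 need Φ(δ − z_{0.0125}) = 0.8, so δ = z_{0.0125} + z_{0.20} = 2.241 + 0.842 = 3.083.
(The Φ(−δ − z_{α/2}) term is vanishingly small for δ > 0 and is dropped in the standard sample-size formula.)
δ = d·√(n/2) ⇒ n = 2(δ/d)² = 2 × (3.083 / 0.48)² = 82.51.
Round up to the next whole unit.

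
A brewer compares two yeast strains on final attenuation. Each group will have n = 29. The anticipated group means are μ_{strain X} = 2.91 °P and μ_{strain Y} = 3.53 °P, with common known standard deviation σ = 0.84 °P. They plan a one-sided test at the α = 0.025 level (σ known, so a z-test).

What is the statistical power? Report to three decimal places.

Power ≈ 0.803

Standardized effect: d = |μ_{strain X} − μ_{strain Y}| / σ = |2.91 − 3.53| / 0.84 = 0.7381
Noncentrality parameter: λ = d·√(n/2) = 0.7381 × √(29/2) = 2.8106
Critical value for a one-sided test at α = 0.025: z_α = 1.960.
Power = P(Z > 1.960 − λ) = Φ(0.851) = 0.8025.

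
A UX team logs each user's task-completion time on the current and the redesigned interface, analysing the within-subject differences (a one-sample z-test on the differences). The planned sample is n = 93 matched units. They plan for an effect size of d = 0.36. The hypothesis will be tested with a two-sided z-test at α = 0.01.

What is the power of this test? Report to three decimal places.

Power ≈ 0.815

Noncentrality parameter: δ = d·√n = 0.36 × √93 = 3.4717
Two-sided α = 0.01 → critical value z_{0.005} = 2.576.
Power = Φ(δ − 2.576) + Φ(−δ − 2.576) = Φ(0.896) + Φ(-6.048) = 0.8148 + 0.0000 = 0.8148.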